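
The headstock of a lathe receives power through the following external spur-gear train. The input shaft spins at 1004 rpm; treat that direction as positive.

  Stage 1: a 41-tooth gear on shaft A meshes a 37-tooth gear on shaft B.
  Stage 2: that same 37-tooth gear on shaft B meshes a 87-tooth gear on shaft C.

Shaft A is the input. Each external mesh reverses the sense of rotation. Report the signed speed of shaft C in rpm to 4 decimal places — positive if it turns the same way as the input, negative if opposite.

Stage 1 [41T→37T]: ω = 1004.0000×41/37 = 1112.5405 rpm, dir flips to −; running = −1112.5405
Stage 2 [37T→87T]: ω = 1112.5405×37/87 = 473.1494 rpm, dir flips to +; running = +473.1494

+473.1494 rpm (same as input, |ω| = 473.1494 rpm)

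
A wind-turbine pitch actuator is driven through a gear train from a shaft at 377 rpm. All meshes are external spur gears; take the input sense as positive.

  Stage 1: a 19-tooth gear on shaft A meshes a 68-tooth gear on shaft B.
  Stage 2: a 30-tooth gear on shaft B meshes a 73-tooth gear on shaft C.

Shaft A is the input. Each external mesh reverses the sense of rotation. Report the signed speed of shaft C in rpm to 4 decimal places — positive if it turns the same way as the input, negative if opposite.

+43.2897 rpm (same as input, |ω| = 43.2897 rpm)

Stage 1 [19T→68T]: ω = 377.0000×19/68 = 105.3382 rpm, dir flips to −; running = −105.3382
Stage 2 [30T→73T]: ω = 105.3382×30/73 = 43.2897 rpm, dir flips to +; running = +43.2897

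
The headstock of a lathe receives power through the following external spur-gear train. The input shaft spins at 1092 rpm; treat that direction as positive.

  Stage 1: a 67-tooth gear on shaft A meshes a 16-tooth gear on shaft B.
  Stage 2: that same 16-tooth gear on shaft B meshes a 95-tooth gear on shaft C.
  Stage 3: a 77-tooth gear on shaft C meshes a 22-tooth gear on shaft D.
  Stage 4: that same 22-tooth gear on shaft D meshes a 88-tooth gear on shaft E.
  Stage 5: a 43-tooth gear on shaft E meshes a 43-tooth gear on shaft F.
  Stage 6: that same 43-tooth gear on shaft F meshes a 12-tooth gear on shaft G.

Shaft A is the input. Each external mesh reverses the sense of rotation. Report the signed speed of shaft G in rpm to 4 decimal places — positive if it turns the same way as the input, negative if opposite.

+2414.7329 rpm (same as input, |ω| = 2414.7329 rpm)

Stage 1 [67T→16T]: ω = 1092.0000×67/16 = 4572.7500 rpm, dir flips to −; running = −4572.7500
Stage 2 [16T→95T]: ω = 4572.7500×16/95 = 770.1474 rpm, dir flips to +; running = +770.1474
Stage 3 [77T→22T]: ω = 770.1474×77/22 = 2695.5158 rpm, dir flips to −; running = −2695.5158
Stage 4 [22T→88T]: ω = 2695.5158×22/88 = 673.8789 rpm, dir flips to +; running = +673.8789
Stage 5 [43T→43T]: ω = 673.8789×43/43 = 673.8789 rpm, dir flips to −; running = −673.8789
Stage 6 [43T→12T]: ω = 673.8789×43/12 = 2414.7329 rpm, dir flips to +; running = +2414.7329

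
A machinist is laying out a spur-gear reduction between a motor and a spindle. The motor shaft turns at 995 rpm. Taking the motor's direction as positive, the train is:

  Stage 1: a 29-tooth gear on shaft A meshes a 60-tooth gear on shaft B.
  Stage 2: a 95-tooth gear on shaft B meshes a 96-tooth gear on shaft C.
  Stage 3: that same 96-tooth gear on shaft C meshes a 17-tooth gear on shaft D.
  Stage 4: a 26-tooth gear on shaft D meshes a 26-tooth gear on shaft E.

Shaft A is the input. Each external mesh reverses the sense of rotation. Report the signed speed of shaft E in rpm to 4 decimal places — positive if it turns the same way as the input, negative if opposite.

+2687.4755 rpm (same as input, |ω| = 2687.4755 rpm)

Stage 1 [29T→60T]: ω = 995.0000×29/60 = 480.9167 rpm, dir flips to −; running = −480.9167
Stage 2 [95T→96T]: ω = 480.9167×95/96 = 475.9071 rpm, dir flips to +; running = +475.9071
Stage 3 [96T→17T]: ω = 475.9071×96/17 = 2687.4755 rpm, dir flips to −; running = −2687.4755
Stage 4 [26T→26T]: ω = 2687.4755×26/26 = 2687.4755 rpm, dir flips to +; running = +2687.4755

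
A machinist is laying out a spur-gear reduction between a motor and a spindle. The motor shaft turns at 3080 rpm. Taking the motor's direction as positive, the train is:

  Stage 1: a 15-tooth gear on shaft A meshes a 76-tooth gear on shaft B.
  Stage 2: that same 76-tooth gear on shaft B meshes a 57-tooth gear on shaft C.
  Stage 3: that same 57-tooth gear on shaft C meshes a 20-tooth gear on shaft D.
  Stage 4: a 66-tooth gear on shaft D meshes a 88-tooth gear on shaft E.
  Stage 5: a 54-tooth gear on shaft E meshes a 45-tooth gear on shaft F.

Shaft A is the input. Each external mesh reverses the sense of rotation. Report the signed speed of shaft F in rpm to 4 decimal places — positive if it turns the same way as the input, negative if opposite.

Stage 1 [15T→76T]: ω = 3080.0000×15/76 = 607.8947 rpm, dir flips to −; running = −607.8947
Stage 2 [76T→57T]: ω = 607.8947×76/57 = 810.5263 rpm, dir flips to +; running = +810.5263
Stage 3 [57T→20T]: ω = 810.5263×57/20 = 2310.0000 rpm, dir flips to −; running = −2310.0000
Stage 4 [66T→88T]: ω = 2310.0000×66/88 = 1732.5000 rpm, dir flips to +; running = +1732.5000
Stage 5 [54T→45T]: ω = 1732.5000×54/45 = 2079.0000 rpm, dir flips to −; running = −2079.0000

-2079.0000 rpm (opposite to input, |ω| = 2079.0000 rpm)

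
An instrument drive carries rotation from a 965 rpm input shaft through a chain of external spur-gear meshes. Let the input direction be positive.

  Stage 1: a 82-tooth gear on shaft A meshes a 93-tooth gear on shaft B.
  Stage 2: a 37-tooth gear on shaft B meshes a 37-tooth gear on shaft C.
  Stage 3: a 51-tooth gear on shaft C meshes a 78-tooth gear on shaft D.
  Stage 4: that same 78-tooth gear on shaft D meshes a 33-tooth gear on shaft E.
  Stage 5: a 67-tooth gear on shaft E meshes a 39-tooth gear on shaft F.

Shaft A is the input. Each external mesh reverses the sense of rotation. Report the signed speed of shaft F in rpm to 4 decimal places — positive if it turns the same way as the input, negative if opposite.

-2259.0438 rpm (opposite to input, |ω| = 2259.0438 rpm)

Stage 1 [82T→93T]: ω = 965.0000×82/93 = 850.8602 rpm, dir flips to −; running = −850.8602
Stage 2 [37T→37T]: ω = 850.8602×37/37 = 850.8602 rpm, dir flips to +; running = +850.8602
Stage 3 [51T→78T]: ω = 850.8602×51/78 = 556.3317 rpm, dir flips to −; running = −556.3317
Stage 4 [78T→33T]: ω = 556.3317×78/33 = 1314.9658 rpm, dir flips to +; running = +1314.9658
Stage 5 [67T→39T]: ω = 1314.9658×67/39 = 2259.0438 rpm, dir flips to −; running = −2259.0438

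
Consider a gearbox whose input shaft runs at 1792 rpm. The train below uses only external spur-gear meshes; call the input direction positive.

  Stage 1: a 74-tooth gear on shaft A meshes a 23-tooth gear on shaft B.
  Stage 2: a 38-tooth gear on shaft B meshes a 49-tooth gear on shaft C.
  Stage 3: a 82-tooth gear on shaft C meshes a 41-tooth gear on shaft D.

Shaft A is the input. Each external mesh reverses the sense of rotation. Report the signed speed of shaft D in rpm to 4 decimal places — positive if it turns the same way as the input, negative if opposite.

-8942.5093 rpm (opposite to input, |ω| = 8942.5093 rpm)

Stage 1 [74T→23T]: ω = 1792.0000×74/23 = 5765.5652 rpm, dir flips to −; running = −5765.5652
Stage 2 [38T→49T]: ω = 5765.5652×38/49 = 4471.2547 rpm, dir flips to +; running = +4471.2547
Stage 3 [82T→41T]: ω = 4471.2547×82/41 = 8942.5093 rpm, dir flips to −; running = −8942.5093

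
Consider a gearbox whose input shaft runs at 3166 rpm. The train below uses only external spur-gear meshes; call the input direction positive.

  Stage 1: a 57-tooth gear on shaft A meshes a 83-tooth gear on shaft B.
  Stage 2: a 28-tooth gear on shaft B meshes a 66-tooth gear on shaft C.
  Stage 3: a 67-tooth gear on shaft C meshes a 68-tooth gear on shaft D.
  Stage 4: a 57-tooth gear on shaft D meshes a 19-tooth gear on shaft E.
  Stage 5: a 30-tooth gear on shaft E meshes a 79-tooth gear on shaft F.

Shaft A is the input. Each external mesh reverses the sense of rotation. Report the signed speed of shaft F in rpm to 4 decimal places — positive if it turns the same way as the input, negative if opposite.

Stage 1 [57T→83T]: ω = 3166.0000×57/83 = 2174.2410 rpm, dir flips to −; running = −2174.2410
Stage 2 [28T→66T]: ω = 2174.2410×28/66 = 922.4053 rpm, dir flips to +; running = +922.4053
Stage 3 [67T→68T]: ω = 922.4053×67/68 = 908.8405 rpm, dir flips to −; running = −908.8405
Stage 4 [57T→19T]: ω = 908.8405×57/19 = 2726.5214 rpm, dir flips to +; running = +2726.5214
Stage 5 [30T→79T]: ω = 2726.5214×30/79 = 1035.3879 rpm, dir flips to −; running = −1035.3879

-1035.3879 rpm (opposite to input, |ω| = 1035.3879 rpm)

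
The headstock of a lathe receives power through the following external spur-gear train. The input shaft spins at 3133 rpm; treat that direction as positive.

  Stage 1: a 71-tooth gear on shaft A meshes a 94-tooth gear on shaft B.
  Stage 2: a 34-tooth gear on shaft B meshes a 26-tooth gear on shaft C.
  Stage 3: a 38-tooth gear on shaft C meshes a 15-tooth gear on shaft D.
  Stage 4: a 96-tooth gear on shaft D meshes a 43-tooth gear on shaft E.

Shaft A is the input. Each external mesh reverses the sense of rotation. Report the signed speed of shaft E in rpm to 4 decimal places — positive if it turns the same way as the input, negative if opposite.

Stage 1 [71T→94T]: ω = 3133.0000×71/94 = 2366.4149 rpm, dir flips to −; running = −2366.4149
Stage 2 [34T→26T]: ω = 2366.4149×34/26 = 3094.5426 rpm, dir flips to +; running = +3094.5426
Stage 3 [38T→15T]: ω = 3094.5426×38/15 = 7839.5078 rpm, dir flips to −; running = −7839.5078
Stage 4 [96T→43T]: ω = 7839.5078×96/43 = 17502.1570 rpm, dir flips to +; running = +17502.1570

+17502.1570 rpm (same as input, |ω| = 17502.1570 rpm)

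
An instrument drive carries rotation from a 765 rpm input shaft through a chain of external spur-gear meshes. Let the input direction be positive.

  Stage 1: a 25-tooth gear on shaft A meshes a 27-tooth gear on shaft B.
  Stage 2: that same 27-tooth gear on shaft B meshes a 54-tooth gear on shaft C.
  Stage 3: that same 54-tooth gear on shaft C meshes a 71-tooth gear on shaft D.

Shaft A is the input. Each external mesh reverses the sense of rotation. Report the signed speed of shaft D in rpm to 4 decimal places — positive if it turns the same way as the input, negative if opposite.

Stage 1 [25T→27T]: ω = 765.0000×25/27 = 708.3333 rpm, dir flips to −; running = −708.3333
Stage 2 [27T→54T]: ω = 708.3333×27/54 = 354.1667 rpm, dir flips to +; running = +354.1667
Stage 3 [54T→71T]: ω = 354.1667×54/71 = 269.3662 rpm, dir flips to −; running = −269.3662

-269.3662 rpm (opposite to input, |ω| = 269.3662 rpm)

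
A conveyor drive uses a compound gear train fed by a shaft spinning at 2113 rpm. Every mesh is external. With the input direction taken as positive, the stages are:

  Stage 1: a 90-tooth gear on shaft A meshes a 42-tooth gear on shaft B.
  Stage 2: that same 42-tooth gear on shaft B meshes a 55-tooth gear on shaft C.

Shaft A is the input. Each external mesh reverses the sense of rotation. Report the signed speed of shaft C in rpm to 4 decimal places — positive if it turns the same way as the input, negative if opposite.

Stage 1 [90T→42T]: ω = 2113.0000×90/42 = 4527.8571 rpm, dir flips to −; running = −4527.8571
Stage 2 [42T→55T]: ω = 4527.8571×42/55 = 3457.6364 rpm, dir flips to +; running = +3457.6364

+3457.6364 rpm (same as input, |ω| = 3457.6364 rpm)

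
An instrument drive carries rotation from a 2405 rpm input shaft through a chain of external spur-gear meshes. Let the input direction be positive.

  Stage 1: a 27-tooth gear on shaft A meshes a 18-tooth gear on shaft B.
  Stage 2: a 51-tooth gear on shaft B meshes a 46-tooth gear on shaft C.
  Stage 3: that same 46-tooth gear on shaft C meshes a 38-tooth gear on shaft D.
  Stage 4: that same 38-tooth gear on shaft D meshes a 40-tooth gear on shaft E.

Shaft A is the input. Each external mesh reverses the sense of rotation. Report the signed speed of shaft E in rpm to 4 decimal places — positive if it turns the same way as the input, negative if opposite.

Stage 1 [27T→18T]: ω = 2405.0000×27/18 = 3607.5000 rpm, dir flips to −; running = −3607.5000
Stage 2 [51T→46T]: ω = 3607.5000×51/46 = 3999.6196 rpm, dir flips to +; running = +3999.6196
Stage 3 [46T→38T]: ω = 3999.6196×46/38 = 4841.6447 rpm, dir flips to −; running = −4841.6447
Stage 4 [38T→40T]: ω = 4841.6447×38/40 = 4599.5625 rpm, dir flips to +; running = +4599.5625

+4599.5625 rpm (same as input, |ω| = 4599.5625 rpm)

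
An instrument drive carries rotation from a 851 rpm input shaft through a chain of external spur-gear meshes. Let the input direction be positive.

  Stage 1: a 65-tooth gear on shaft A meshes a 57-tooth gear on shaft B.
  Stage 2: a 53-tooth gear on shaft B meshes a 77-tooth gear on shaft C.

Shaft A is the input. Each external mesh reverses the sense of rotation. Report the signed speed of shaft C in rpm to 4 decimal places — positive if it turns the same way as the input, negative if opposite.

Stage 1 [65T→57T]: ω = 851.0000×65/57 = 970.4386 rpm, dir flips to −; running = −970.4386
Stage 2 [53T→77T]: ω = 970.4386×53/77 = 667.9642 rpm, dir flips to +; running = +667.9642

+667.9642 rpm (same as input, |ω| = 667.9642 rpm)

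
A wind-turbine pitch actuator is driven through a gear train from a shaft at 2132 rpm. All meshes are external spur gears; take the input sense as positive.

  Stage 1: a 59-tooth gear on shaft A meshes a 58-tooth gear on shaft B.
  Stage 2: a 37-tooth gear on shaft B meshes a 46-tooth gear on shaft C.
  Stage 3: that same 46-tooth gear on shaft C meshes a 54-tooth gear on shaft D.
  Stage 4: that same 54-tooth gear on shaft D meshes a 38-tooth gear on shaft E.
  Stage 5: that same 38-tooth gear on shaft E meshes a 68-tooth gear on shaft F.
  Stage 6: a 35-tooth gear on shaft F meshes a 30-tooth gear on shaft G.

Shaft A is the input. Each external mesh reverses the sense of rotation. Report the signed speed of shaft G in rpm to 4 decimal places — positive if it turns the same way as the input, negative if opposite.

+1376.7365 rpm (same as input, |ω| = 1376.7365 rpm)

Stage 1 [59T→58T]: ω = 2132.0000×59/58 = 2168.7586 rpm, dir flips to −; running = −2168.7586
Stage 2 [37T→46T]: ω = 2168.7586×37/46 = 1744.4363 rpm, dir flips to +; running = +1744.4363
Stage 3 [46T→54T]: ω = 1744.4363×46/54 = 1486.0013 rpm, dir flips to −; running = −1486.0013
Stage 4 [54T→38T]: ω = 1486.0013×54/38 = 2111.6860 rpm, dir flips to +; running = +2111.6860
Stage 5 [38T→68T]: ω = 2111.6860×38/68 = 1180.0598 rpm, dir flips to −; running = −1180.0598
Stage 6 [35T→30T]: ω = 1180.0598×35/30 = 1376.7365 rpm, dir flips to +; running = +1376.7365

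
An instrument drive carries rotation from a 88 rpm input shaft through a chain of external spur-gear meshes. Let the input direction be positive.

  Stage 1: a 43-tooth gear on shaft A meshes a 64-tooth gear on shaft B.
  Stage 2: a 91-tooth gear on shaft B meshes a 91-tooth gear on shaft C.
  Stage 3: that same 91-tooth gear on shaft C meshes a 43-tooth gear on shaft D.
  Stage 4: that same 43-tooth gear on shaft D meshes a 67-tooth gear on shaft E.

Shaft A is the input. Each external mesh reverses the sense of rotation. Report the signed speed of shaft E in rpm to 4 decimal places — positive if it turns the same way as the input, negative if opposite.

+80.3041 rpm (same as input, |ω| = 80.3041 rpm)

Stage 1 [43T→64T]: ω = 88.0000×43/64 = 59.1250 rpm, dir flips to −; running = −59.1250
Stage 2 [91T→91T]: ω = 59.1250×91/91 = 59.1250 rpm, dir flips to +; running = +59.1250
Stage 3 [91T→43T]: ω = 59.1250×91/43 = 125.1250 rpm, dir flips to −; running = −125.1250
Stage 4 [43T→67T]: ω = 125.1250×43/67 = 80.3041 rpm, dir flips to +; running = +80.3041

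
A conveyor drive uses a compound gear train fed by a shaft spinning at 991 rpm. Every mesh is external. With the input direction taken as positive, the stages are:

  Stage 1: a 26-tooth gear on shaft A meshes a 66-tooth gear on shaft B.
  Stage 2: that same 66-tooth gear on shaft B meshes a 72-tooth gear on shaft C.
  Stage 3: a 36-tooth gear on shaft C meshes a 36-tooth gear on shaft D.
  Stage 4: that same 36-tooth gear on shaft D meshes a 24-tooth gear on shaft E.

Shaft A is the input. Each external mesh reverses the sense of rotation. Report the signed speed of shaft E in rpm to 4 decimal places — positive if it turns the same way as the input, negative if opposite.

Stage 1 [26T→66T]: ω = 991.0000×26/66 = 390.3939 rpm, dir flips to −; running = −390.3939
Stage 2 [66T→72T]: ω = 390.3939×66/72 = 357.8611 rpm, dir flips to +; running = +357.8611
Stage 3 [36T→36T]: ω = 357.8611×36/36 = 357.8611 rpm, dir flips to −; running = −357.8611
Stage 4 [36T→24T]: ω = 357.8611×36/24 = 536.7917 rpm, dir flips to +; running = +536.7917

+536.7917 rpm (same as input, |ω| = 536.7917 rpm)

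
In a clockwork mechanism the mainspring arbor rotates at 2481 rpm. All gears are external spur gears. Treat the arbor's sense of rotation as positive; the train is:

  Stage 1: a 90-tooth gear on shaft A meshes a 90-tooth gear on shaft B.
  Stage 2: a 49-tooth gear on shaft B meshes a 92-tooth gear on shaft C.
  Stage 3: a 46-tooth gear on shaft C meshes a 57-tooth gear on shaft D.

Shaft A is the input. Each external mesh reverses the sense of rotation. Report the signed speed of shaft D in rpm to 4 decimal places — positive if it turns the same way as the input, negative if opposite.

Stage 1 [90T→90T]: ω = 2481.0000×90/90 = 2481.0000 rpm, dir flips to −; running = −2481.0000
Stage 2 [49T→92T]: ω = 2481.0000×49/92 = 1321.4022 rpm, dir flips to +; running = +1321.4022
Stage 3 [46T→57T]: ω = 1321.4022×46/57 = 1066.3947 rpm, dir flips to −; running = −1066.3947

-1066.3947 rpm (opposite to input, |ω| = 1066.3947 rpm)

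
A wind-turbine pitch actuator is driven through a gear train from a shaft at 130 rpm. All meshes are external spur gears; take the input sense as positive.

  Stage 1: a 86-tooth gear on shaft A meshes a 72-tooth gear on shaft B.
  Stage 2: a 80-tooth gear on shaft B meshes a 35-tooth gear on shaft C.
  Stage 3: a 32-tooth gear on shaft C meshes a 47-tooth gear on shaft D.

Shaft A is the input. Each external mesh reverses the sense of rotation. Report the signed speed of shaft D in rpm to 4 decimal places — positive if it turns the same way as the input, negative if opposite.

Stage 1 [86T→72T]: ω = 130.0000×86/72 = 155.2778 rpm, dir flips to −; running = −155.2778
Stage 2 [80T→35T]: ω = 155.2778×80/35 = 354.9206 rpm, dir flips to +; running = +354.9206
Stage 3 [32T→47T]: ω = 354.9206×32/47 = 241.6481 rpm, dir flips to −; running = −241.6481

-241.6481 rpm (opposite to input, |ω| = 241.6481 rpm)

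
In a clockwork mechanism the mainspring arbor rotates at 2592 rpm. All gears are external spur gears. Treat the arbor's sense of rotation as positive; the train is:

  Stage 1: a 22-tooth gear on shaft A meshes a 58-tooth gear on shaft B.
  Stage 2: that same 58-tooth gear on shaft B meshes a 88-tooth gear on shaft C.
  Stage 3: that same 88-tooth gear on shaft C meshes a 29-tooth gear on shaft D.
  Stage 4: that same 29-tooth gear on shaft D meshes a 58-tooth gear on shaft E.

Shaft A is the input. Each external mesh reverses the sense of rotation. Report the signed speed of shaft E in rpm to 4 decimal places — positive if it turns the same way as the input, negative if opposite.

Stage 1 [22T→58T]: ω = 2592.0000×22/58 = 983.1724 rpm, dir flips to −; running = −983.1724
Stage 2 [58T→88T]: ω = 983.1724×58/88 = 648.0000 rpm, dir flips to +; running = +648.0000
Stage 3 [88T→29T]: ω = 648.0000×88/29 = 1966.3448 rpm, dir flips to −; running = −1966.3448
Stage 4 [29T→58T]: ω = 1966.3448×29/58 = 983.1724 rpm, dir flips to +; running = +983.1724

+983.1724 rpm (same as input, |ω| = 983.1724 rpm)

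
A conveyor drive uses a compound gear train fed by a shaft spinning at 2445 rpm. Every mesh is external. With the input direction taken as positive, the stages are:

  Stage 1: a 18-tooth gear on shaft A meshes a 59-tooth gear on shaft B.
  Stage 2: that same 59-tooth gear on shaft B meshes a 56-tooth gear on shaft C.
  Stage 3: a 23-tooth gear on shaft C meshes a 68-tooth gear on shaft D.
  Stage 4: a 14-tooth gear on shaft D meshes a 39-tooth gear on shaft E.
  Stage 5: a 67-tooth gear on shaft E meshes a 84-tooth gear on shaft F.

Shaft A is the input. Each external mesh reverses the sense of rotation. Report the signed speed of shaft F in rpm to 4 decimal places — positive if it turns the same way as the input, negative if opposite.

-76.1099 rpm (opposite to input, |ω| = 76.1099 rpm)

Stage 1 [18T→59T]: ω = 2445.0000×18/59 = 745.9322 rpm, dir flips to −; running = −745.9322
Stage 2 [59T→56T]: ω = 745.9322×59/56 = 785.8929 rpm, dir flips to +; running = +785.8929
Stage 3 [23T→68T]: ω = 785.8929×23/68 = 265.8167 rpm, dir flips to −; running = −265.8167
Stage 4 [14T→39T]: ω = 265.8167×14/39 = 95.4214 rpm, dir flips to +; running = +95.4214
Stage 5 [67T→84T]: ω = 95.4214×67/84 = 76.1099 rpm, dir flips to −; running = −76.1099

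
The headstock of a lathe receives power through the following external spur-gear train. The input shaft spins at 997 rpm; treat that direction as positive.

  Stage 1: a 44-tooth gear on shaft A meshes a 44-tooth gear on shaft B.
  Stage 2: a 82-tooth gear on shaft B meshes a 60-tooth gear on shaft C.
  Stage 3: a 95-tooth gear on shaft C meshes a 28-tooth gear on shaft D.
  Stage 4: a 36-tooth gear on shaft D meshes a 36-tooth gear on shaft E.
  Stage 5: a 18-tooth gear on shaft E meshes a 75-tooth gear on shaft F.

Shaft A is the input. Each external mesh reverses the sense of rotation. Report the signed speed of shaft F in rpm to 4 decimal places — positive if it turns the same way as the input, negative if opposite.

Stage 1 [44T→44T]: ω = 997.0000×44/44 = 997.0000 rpm, dir flips to −; running = −997.0000
Stage 2 [82T→60T]: ω = 997.0000×82/60 = 1362.5667 rpm, dir flips to +; running = +1362.5667
Stage 3 [95T→28T]: ω = 1362.5667×95/28 = 4622.9940 rpm, dir flips to −; running = −4622.9940
Stage 4 [36T→36T]: ω = 4622.9940×36/36 = 4622.9940 rpm, dir flips to +; running = +4622.9940
Stage 5 [18T→75T]: ω = 4622.9940×18/75 = 1109.5186 rpm, dir flips to −; running = −1109.5186

-1109.5186 rpm (opposite to input, |ω| = 1109.5186 rpm)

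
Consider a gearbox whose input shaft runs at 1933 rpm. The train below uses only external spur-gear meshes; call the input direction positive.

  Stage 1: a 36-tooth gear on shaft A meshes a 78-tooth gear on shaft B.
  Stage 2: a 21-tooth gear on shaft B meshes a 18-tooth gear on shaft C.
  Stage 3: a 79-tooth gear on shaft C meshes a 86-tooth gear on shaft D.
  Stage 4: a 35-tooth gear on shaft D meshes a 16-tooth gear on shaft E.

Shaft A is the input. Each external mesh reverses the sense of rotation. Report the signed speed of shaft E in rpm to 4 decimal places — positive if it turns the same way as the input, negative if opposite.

Stage 1 [36T→78T]: ω = 1933.0000×36/78 = 892.1538 rpm, dir flips to −; running = −892.1538
Stage 2 [21T→18T]: ω = 892.1538×21/18 = 1040.8462 rpm, dir flips to +; running = +1040.8462
Stage 3 [79T→86T]: ω = 1040.8462×79/86 = 956.1261 rpm, dir flips to −; running = −956.1261
Stage 4 [35T→16T]: ω = 956.1261×35/16 = 2091.5259 rpm, dir flips to +; running = +2091.5259

+2091.5259 rpm (same as input, |ω| = 2091.5259 rpm)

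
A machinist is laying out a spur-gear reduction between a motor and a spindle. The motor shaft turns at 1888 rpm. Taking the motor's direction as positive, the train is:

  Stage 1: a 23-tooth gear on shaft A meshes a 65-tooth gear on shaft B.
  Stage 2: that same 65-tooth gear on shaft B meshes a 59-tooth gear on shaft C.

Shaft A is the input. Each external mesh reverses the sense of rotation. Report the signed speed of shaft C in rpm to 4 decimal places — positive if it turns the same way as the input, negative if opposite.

+736.0000 rpm (same as input, |ω| = 736.0000 rpm)

Stage 1 [23T→65T]: ω = 1888.0000×23/65 = 668.0615 rpm, dir flips to −; running = −668.0615
Stage 2 [65T→59T]: ω = 668.0615×65/59 = 736.0000 rpm, dir flips to +; running = +736.0000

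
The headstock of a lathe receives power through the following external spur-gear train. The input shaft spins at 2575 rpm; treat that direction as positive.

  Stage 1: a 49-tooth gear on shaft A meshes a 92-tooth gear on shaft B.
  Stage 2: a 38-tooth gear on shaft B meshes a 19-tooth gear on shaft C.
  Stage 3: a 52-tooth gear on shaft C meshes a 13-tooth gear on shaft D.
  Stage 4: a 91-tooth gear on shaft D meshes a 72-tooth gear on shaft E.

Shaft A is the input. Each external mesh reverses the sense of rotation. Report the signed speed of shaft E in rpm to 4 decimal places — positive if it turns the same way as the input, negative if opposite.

+13867.0592 rpm (same as input, |ω| = 13867.0592 rpm)

Stage 1 [49T→92T]: ω = 2575.0000×49/92 = 1371.4674 rpm, dir flips to −; running = −1371.4674
Stage 2 [38T→19T]: ω = 1371.4674×38/19 = 2742.9348 rpm, dir flips to +; running = +2742.9348
Stage 3 [52T→13T]: ω = 2742.9348×52/13 = 10971.7391 rpm, dir flips to −; running = −10971.7391
Stage 4 [91T→72T]: ω = 10971.7391×91/72 = 13867.0592 rpm, dir flips to +; running = +13867.0592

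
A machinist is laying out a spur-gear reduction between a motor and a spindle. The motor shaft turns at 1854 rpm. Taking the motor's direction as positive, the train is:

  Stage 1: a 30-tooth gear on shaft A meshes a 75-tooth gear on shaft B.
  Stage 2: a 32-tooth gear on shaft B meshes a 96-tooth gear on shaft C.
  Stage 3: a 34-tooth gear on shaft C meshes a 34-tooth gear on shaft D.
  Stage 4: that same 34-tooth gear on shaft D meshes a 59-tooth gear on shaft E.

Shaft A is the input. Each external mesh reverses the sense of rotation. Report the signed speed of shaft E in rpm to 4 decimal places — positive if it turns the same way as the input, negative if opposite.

Stage 1 [30T→75T]: ω = 1854.0000×30/75 = 741.6000 rpm, dir flips to −; running = −741.6000
Stage 2 [32T→96T]: ω = 741.6000×32/96 = 247.2000 rpm, dir flips to +; running = +247.2000
Stage 3 [34T→34T]: ω = 247.2000×34/34 = 247.2000 rpm, dir flips to −; running = −247.2000
Stage 4 [34T→59T]: ω = 247.2000×34/59 = 142.4542 rpm, dir flips to +; running = +142.4542

+142.4542 rpm (same as input, |ω| = 142.4542 rpm)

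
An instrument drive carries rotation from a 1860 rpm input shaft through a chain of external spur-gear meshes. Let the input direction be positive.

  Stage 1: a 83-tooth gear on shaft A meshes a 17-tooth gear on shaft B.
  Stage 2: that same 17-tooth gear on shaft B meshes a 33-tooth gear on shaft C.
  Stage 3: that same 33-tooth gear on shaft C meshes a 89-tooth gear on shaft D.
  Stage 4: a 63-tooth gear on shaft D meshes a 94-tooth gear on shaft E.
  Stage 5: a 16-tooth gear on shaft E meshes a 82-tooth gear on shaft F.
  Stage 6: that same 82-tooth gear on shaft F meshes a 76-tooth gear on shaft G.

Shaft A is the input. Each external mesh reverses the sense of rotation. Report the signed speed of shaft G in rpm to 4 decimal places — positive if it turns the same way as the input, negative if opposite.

Stage 1 [83T→17T]: ω = 1860.0000×83/17 = 9081.1765 rpm, dir flips to −; running = −9081.1765
Stage 2 [17T→33T]: ω = 9081.1765×17/33 = 4678.1818 rpm, dir flips to +; running = +4678.1818
Stage 3 [33T→89T]: ω = 4678.1818×33/89 = 1734.6067 rpm, dir flips to −; running = −1734.6067
Stage 4 [63T→94T]: ω = 1734.6067×63/94 = 1162.5556 rpm, dir flips to +; running = +1162.5556
Stage 5 [16T→82T]: ω = 1162.5556×16/82 = 226.8401 rpm, dir flips to −; running = −226.8401
Stage 6 [82T→76T]: ω = 226.8401×82/76 = 244.7485 rpm, dir flips to +; running = +244.7485

+244.7485 rpm (same as input, |ω| = 244.7485 rpm)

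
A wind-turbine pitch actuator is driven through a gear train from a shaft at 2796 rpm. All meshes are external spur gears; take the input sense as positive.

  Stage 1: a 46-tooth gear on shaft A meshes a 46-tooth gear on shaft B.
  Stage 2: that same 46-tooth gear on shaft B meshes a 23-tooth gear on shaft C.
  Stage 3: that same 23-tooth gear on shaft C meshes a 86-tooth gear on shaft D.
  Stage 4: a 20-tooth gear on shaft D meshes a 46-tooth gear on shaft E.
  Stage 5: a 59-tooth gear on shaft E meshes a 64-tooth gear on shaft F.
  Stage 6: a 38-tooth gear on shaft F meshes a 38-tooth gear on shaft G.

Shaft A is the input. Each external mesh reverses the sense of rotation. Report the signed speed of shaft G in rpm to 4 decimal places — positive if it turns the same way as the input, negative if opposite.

Stage 1 [46T→46T]: ω = 2796.0000×46/46 = 2796.0000 rpm, dir flips to −; running = −2796.0000
Stage 2 [46T→23T]: ω = 2796.0000×46/23 = 5592.0000 rpm, dir flips to +; running = +5592.0000
Stage 3 [23T→86T]: ω = 5592.0000×23/86 = 1495.5349 rpm, dir flips to −; running = −1495.5349
Stage 4 [20T→46T]: ω = 1495.5349×20/46 = 650.2326 rpm, dir flips to +; running = +650.2326
Stage 5 [59T→64T]: ω = 650.2326×59/64 = 599.4331 rpm, dir flips to −; running = −599.4331
Stage 6 [38T→38T]: ω = 599.4331×38/38 = 599.4331 rpm, dir flips to +; running = +599.4331

+599.4331 rpm (same as input, |ω| = 599.4331 rpm)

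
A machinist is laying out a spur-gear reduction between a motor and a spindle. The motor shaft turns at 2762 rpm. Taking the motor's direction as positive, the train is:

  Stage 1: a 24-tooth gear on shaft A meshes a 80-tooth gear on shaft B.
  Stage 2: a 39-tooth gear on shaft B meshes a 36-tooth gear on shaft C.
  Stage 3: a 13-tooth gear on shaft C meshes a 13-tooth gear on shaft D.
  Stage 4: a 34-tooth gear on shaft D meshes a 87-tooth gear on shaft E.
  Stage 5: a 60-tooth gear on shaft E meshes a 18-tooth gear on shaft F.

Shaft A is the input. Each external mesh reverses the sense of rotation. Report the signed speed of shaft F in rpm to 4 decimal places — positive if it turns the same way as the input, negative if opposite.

Stage 1 [24T→80T]: ω = 2762.0000×24/80 = 828.6000 rpm, dir flips to −; running = −828.6000
Stage 2 [39T→36T]: ω = 828.6000×39/36 = 897.6500 rpm, dir flips to +; running = +897.6500
Stage 3 [13T→13T]: ω = 897.6500×13/13 = 897.6500 rpm, dir flips to −; running = −897.6500
Stage 4 [34T→87T]: ω = 897.6500×34/87 = 350.8057 rpm, dir flips to +; running = +350.8057
Stage 5 [60T→18T]: ω = 350.8057×60/18 = 1169.3525 rpm, dir flips to −; running = −1169.3525

-1169.3525 rpm (opposite to input, |ω| = 1169.3525 rpm)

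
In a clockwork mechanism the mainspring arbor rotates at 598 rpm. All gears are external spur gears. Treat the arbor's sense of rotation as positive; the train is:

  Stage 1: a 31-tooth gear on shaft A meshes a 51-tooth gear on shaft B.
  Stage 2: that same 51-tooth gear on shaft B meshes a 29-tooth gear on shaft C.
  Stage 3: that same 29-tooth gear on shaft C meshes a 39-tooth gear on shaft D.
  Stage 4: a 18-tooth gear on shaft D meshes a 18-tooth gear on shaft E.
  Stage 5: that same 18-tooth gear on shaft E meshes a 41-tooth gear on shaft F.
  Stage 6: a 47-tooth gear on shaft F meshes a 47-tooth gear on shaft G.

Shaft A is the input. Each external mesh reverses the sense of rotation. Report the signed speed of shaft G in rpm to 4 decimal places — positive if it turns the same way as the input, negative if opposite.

+208.6829 rpm (same as input, |ω| = 208.6829 rpm)

Stage 1 [31T→51T]: ω = 598.0000×31/51 = 363.4902 rpm, dir flips to −; running = −363.4902
Stage 2 [51T→29T]: ω = 363.4902×51/29 = 639.2414 rpm, dir flips to +; running = +639.2414
Stage 3 [29T→39T]: ω = 639.2414×29/39 = 475.3333 rpm, dir flips to −; running = −475.3333
Stage 4 [18T→18T]: ω = 475.3333×18/18 = 475.3333 rpm, dir flips to +; running = +475.3333
Stage 5 [18T→41T]: ω = 475.3333×18/41 = 208.6829 rpm, dir flips to −; running = −208.6829
Stage 6 [47T→47T]: ω = 208.6829×47/47 = 208.6829 rpm, dir flips to +; running = +208.6829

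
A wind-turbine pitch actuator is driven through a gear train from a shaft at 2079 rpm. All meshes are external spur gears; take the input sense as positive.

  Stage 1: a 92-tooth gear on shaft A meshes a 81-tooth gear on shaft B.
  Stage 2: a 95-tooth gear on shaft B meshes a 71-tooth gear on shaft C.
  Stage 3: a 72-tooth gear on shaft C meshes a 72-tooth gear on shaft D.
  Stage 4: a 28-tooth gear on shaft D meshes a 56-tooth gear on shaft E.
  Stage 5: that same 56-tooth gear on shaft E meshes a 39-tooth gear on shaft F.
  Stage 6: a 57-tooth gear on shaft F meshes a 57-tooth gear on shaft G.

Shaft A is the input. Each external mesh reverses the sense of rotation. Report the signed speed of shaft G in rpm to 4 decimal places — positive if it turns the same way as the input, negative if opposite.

Stage 1 [92T→81T]: ω = 2079.0000×92/81 = 2361.3333 rpm, dir flips to −; running = −2361.3333
Stage 2 [95T→71T]: ω = 2361.3333×95/71 = 3159.5305 rpm, dir flips to +; running = +3159.5305
Stage 3 [72T→72T]: ω = 3159.5305×72/72 = 3159.5305 rpm, dir flips to −; running = −3159.5305
Stage 4 [28T→56T]: ω = 3159.5305×28/56 = 1579.7653 rpm, dir flips to +; running = +1579.7653
Stage 5 [56T→39T]: ω = 1579.7653×56/39 = 2268.3809 rpm, dir flips to −; running = −2268.3809
Stage 6 [57T→57T]: ω = 2268.3809×57/57 = 2268.3809 rpm, dir flips to +; running = +2268.3809

+2268.3809 rpm (same as input, |ω| = 2268.3809 rpm)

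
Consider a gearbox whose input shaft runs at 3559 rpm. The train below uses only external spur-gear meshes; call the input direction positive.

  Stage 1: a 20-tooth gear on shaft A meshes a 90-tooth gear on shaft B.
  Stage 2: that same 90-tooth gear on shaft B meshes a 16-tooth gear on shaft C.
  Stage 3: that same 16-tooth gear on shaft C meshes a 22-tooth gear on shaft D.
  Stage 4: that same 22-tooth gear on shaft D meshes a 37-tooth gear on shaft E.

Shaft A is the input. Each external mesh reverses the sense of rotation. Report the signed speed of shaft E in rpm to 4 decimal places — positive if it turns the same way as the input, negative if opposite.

+1923.7838 rpm (same as input, |ω| = 1923.7838 rpm)

Stage 1 [20T→90T]: ω = 3559.0000×20/90 = 790.8889 rpm, dir flips to −; running = −790.8889
Stage 2 [90T→16T]: ω = 790.8889×90/16 = 4448.7500 rpm, dir flips to +; running = +4448.7500
Stage 3 [16T→22T]: ω = 4448.7500×16/22 = 3235.4545 rpm, dir flips to −; running = −3235.4545
Stage 4 [22T→37T]: ω = 3235.4545×22/37 = 1923.7838 rpm, dir flips to +; running = +1923.7838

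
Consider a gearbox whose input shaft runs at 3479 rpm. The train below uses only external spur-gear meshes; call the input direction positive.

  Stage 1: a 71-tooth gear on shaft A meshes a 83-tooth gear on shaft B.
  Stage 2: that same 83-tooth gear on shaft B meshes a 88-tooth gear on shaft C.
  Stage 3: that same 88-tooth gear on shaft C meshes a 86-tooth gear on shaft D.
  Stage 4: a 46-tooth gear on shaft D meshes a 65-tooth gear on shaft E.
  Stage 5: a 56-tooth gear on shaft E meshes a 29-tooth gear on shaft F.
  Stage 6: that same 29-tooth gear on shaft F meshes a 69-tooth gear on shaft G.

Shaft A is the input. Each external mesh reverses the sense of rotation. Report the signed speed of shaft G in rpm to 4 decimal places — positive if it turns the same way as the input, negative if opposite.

+1649.6725 rpm (same as input, |ω| = 1649.6725 rpm)

Stage 1 [71T→83T]: ω = 3479.0000×71/83 = 2976.0120 rpm, dir flips to −; running = −2976.0120
Stage 2 [83T→88T]: ω = 2976.0120×83/88 = 2806.9205 rpm, dir flips to +; running = +2806.9205
Stage 3 [88T→86T]: ω = 2806.9205×88/86 = 2872.1977 rpm, dir flips to −; running = −2872.1977
Stage 4 [46T→65T]: ω = 2872.1977×46/65 = 2032.6322 rpm, dir flips to +; running = +2032.6322
Stage 5 [56T→29T]: ω = 2032.6322×56/29 = 3925.0829 rpm, dir flips to −; running = −3925.0829
Stage 6 [29T→69T]: ω = 3925.0829×29/69 = 1649.6725 rpm, dir flips to +; running = +1649.6725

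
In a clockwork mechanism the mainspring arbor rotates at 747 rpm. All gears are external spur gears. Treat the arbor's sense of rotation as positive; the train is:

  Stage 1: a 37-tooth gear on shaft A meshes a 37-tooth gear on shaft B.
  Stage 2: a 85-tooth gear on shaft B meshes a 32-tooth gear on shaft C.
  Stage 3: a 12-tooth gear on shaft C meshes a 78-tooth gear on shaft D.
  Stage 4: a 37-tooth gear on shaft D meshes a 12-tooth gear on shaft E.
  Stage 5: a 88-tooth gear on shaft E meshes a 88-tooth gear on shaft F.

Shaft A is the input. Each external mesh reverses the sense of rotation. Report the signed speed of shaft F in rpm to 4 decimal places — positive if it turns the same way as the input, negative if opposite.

-941.2320 rpm (opposite to input, |ω| = 941.2320 rpm)

Stage 1 [37T→37T]: ω = 747.0000×37/37 = 747.0000 rpm, dir flips to −; running = −747.0000
Stage 2 [85T→32T]: ω = 747.0000×85/32 = 1984.2188 rpm, dir flips to +; running = +1984.2188
Stage 3 [12T→78T]: ω = 1984.2188×12/78 = 305.2644 rpm, dir flips to −; running = −305.2644
Stage 4 [37T→12T]: ω = 305.2644×37/12 = 941.2320 rpm, dir flips to +; running = +941.2320
Stage 5 [88T→88T]: ω = 941.2320×88/88 = 941.2320 rpm, dir flips to −; running = −941.2320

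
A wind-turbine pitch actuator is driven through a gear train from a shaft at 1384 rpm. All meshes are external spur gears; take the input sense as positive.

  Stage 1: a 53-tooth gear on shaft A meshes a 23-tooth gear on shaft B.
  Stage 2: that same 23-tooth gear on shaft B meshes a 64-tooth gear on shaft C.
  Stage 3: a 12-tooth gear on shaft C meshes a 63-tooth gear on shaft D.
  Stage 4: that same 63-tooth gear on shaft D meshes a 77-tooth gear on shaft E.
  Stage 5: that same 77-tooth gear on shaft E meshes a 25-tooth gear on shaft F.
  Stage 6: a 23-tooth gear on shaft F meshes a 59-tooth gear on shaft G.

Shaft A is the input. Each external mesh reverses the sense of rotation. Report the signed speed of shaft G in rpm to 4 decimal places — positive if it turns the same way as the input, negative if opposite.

Stage 1 [53T→23T]: ω = 1384.0000×53/23 = 3189.2174 rpm, dir flips to −; running = −3189.2174
Stage 2 [23T→64T]: ω = 3189.2174×23/64 = 1146.1250 rpm, dir flips to +; running = +1146.1250
Stage 3 [12T→63T]: ω = 1146.1250×12/63 = 218.3095 rpm, dir flips to −; running = −218.3095
Stage 4 [63T→77T]: ω = 218.3095×63/77 = 178.6169 rpm, dir flips to +; running = +178.6169
Stage 5 [77T→25T]: ω = 178.6169×77/25 = 550.1400 rpm, dir flips to −; running = −550.1400
Stage 6 [23T→59T]: ω = 550.1400×23/59 = 214.4614 rpm, dir flips to +; running = +214.4614

+214.4614 rpm (same as input, |ω| = 214.4614 rpm)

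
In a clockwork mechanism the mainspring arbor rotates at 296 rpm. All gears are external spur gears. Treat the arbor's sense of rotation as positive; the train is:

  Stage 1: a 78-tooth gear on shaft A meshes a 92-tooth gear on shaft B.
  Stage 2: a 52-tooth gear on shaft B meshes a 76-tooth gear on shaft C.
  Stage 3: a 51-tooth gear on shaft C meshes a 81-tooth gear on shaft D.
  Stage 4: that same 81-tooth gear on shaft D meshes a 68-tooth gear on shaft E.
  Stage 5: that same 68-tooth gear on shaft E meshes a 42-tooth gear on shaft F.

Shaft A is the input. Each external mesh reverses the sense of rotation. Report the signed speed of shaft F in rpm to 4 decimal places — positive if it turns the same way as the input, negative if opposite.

Stage 1 [78T→92T]: ω = 296.0000×78/92 = 250.9565 rpm, dir flips to −; running = −250.9565
Stage 2 [52T→76T]: ω = 250.9565×52/76 = 171.7071 rpm, dir flips to +; running = +171.7071
Stage 3 [51T→81T]: ω = 171.7071×51/81 = 108.1119 rpm, dir flips to −; running = −108.1119
Stage 4 [81T→68T]: ω = 108.1119×81/68 = 128.7803 rpm, dir flips to +; running = +128.7803
Stage 5 [68T→42T]: ω = 128.7803×68/42 = 208.5015 rpm, dir flips to −; running = −208.5015

-208.5015 rpm (opposite to input, |ω| = 208.5015 rpm)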